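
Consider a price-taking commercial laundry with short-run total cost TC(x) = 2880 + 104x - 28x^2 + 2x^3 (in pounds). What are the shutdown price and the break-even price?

Shutdown price = min AVC. AVC = 104 - 28x + 2x^2, with vertex at x = 7 and minimum £6.
ATC = 2880/x + 104 - 28x + 2x^2. Setting dATC/dx = −2880/x^2 − 28 + 4x = 0 gives x = 12 (since 4·12^3 − 28·12^2 = 2880).
min ATC = 2880/12 + 104 − 28·12 + 2·12^2 = £296. That is the break-even price.
Between these two prices the firm operates at a loss; above £296 it earns a profit.

Shutdown price = £6; break-even price = £296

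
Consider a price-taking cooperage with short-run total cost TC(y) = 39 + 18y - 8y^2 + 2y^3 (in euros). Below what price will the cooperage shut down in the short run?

The firm shuts down when price falls below the minimum of average variable cost. AVC = VC/y = 18 - 8y + 2y^2.
At the minimum of AVC, MC = AVC. MC = 18 - 16y + 6y^2; setting MC = AVC gives 4y^2 - 8y = 0, so y = 2. min AVC = 10.
The firm shuts down for any P below €10.

€10 per unit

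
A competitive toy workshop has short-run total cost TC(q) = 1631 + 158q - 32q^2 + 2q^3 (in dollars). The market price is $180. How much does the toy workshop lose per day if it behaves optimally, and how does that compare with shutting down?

Profit = -$179 at q = 11

AVC = 158 - 32q + 2q^2; min AVC = $30 at q = 8. Since P = $180 ≥ min AVC, the firm produces.
With MC = 158 - 64q + 6q^2, P = MC on the upward-sloping part at q* = 11.
TR = 180·11 = 1980. TC = 1631 + 528 = 2159. Profit = 1980 − 2159 = -$179.
Shutting down would mean losing the fixed cost of $1631, so operating at a loss of $179 is better by $1452.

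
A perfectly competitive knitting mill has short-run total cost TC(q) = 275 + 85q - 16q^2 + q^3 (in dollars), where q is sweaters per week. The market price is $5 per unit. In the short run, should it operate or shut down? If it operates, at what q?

Shut down

From TC, MC = TC'(q) = 85 - 32q + 3q^2 and AVC = VC/q = 85 - 16q + q^2.
AVC is minimized where dAVC/dq = -16 + 2q = 0, at q = 8; min AVC = 85 - 16·8 + 8^2 = $21.
With P < min AVC ($5 < $21), every unit sold adds to the loss.
The firm minimizes its loss by shutting down and losing only its fixed cost of $275.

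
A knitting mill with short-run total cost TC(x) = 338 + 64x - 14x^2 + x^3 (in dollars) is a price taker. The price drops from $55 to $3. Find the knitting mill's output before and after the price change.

Output falls from 9 to 0 (the firm shuts down)

MC = 64 - 28x + 3x^2; the shutdown threshold is min AVC = $15 (at x = 7).
At P = $55 ≥ min AVC, set P = MC on the rising branch: x = 9.
At P = $3 < min AVC = $15, price no longer covers variable cost at any output, so the firm shuts down: x = 0.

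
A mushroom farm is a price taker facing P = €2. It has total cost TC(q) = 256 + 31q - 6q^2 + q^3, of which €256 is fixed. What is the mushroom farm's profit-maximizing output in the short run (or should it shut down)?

Strip out fixed cost: VC = 31q - 6q^2 + q^3. Then AVC = 31 - 6q + q^2 and MC = 31 - 12q + 3q^2.
AVC is minimized where dAVC/dq = -6 + 2q = 0, at q = 3; min AVC = 31 - 6·3 + 3^2 = €22.
With P < min AVC (€2 < €22), every unit sold adds to the loss.
The firm minimizes its loss by shutting down and losing only its fixed cost of €256.

Shut down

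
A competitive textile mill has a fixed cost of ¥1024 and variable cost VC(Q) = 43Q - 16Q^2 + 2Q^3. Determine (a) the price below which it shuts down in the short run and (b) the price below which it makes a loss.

AVC = 43 - 16Q + 2Q^2; minimized at Q = 4, giving min AVC = ¥11. That is the shutdown price.
ATC = 1024/Q + 43 - 16Q + 2Q^2. Setting dATC/dQ = −1024/Q^2 − 16 + 4Q = 0 gives Q = 8 (since 4·8^3 − 16·8^2 = 1024).
min ATC = 1024/8 + 43 − 16·8 + 2·8^2 = ¥171. That is the break-even price.
For ¥11 ≤ P < ¥171 the firm produces at a loss; below ¥11 it shuts down.

Shutdown price = ¥11; break-even price = ¥171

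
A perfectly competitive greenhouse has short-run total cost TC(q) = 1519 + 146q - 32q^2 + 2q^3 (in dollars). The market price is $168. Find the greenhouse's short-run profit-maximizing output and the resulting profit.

Profit = -$67 at q = 11

AVC = 146 - 32q + 2q^2 has its minimum $18 at q = 8; price $168 clears that bar, so the firm operates.
With MC = 146 - 64q + 6q^2, P = MC on the upward-sloping part at q* = 11.
TR = 168·11 = 1848. TC = 1519 + 396 = 1915. Profit = 1848 − 1915 = -$67.
That loss of $67 beats the $1519 the firm would lose by shutting down; producing recovers $1452 of fixed cost.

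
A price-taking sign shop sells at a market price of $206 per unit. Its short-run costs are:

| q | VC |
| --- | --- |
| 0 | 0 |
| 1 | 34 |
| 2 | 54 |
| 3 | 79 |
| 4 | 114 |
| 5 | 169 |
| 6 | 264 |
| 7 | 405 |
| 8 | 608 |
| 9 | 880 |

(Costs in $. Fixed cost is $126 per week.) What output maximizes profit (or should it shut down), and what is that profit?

Tabulate TR − TC: q=0: -126; q=1: 46; q=2: 232; q=3: 413; q=4: 584; q=5: 735; q=6: 846; q=7: 911; q=8: 914; q=9: 848.
Profit is maximized at q = 8. AVC there is 608/8 = $76 ≤ P, so producing beats shutting down (which would give -$126).

q = 8; profit = $914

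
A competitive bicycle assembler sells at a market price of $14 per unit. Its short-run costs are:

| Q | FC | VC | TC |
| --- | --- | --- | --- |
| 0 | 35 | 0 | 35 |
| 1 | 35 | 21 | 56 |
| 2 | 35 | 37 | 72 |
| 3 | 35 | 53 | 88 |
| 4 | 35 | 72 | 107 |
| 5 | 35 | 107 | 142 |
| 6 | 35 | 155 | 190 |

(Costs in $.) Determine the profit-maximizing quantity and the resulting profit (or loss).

Compute π = P·Q − TC at each output: Q=0: -35; Q=1: -42; Q=2: -44; Q=3: -46; Q=4: -51; Q=5: -72; Q=6: -106.
Profit is highest at Q = 0. Equivalently, the lowest AVC in the table is 53/3 ≈ $17.67 at Q = 3, and P = $14 falls below it — price never covers variable cost, so the firm shuts down and loses only its fixed cost.

Q = 0 (shut down); profit = -$35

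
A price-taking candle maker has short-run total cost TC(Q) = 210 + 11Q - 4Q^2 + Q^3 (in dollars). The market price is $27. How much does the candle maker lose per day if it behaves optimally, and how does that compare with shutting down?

AVC = 11 - 4Q + Q^2; min AVC = $7 at Q = 2. Since P = $27 ≥ min AVC, the firm produces.
With MC = 11 - 8Q + 3Q^2, P = MC on the upward-sloping part at Q* = 4.
TR = 27·4 = 108. TC = 210 + 44 = 254. Profit = 108 − 254 = -$146.
By producing, the firm covers all variable cost plus $64 of fixed cost; shutting down would lose the full $210.

Profit = -$146 at Q = 4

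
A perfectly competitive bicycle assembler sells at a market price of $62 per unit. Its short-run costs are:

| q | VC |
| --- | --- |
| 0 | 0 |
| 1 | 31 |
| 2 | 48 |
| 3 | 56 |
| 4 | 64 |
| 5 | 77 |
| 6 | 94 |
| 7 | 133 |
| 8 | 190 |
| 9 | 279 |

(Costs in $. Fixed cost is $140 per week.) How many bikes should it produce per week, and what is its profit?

Tabulate TR − TC: q=0: -140; q=1: -109; q=2: -64; q=3: -10; q=4: 44; q=5: 93; q=6: 138; q=7: 161; q=8: 166; q=9: 139.
Profit is maximized at q = 8. AVC there is 190/8 = $23.75 ≤ P, so producing beats shutting down (which would give -$140).

q = 8; profit = $166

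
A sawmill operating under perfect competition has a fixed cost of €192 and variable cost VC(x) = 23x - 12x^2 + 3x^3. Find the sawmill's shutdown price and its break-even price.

Shutdown price = €11; break-even price = €71

AVC = 23 - 12x + 3x^2; minimized at x = 2, giving min AVC = €11. That is the shutdown price.
ATC = 192/x + 23 - 12x + 3x^2. Setting dATC/dx = −192/x^2 − 12 + 6x = 0 gives x = 4 (since 6·4^3 − 12·4^2 = 192).
min ATC = 192/4 + 23 − 12·4 + 3·4^2 = €71. That is the break-even price.
Between these two prices the firm operates at a loss; above €71 it earns a profit.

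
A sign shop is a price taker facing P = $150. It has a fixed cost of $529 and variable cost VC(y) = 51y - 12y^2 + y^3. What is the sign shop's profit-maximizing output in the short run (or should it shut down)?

From TC, MC = TC'(y) = 51 - 24y + 3y^2 and AVC = VC/y = 51 - 12y + y^2.
AVC is minimized where dAVC/dy = -12 + 2y = 0, at y = 6; min AVC = 51 - 12·6 + 6^2 = $15.
Since P = $150 ≥ min AVC = $15, price covers variable cost and the firm should produce.
Solving P = MC: -99 - 24y + 3y^2 = 0 ⇒ y = -3 or 11. On the upward-sloping branch, y* = 11.
Check: AVC at y = 11 is $40 ≤ P, so revenue covers variable cost.
Profit = P·y − TC = 150·11 − 969 = $681.

Produce at y = 11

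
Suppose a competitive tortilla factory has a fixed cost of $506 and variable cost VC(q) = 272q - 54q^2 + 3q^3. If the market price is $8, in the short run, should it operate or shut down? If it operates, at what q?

Shut down

From TC, MC = TC'(q) = 272 - 108q + 9q^2 and AVC = VC/q = 272 - 54q + 3q^2.
AVC hits its minimum where MC = AVC, at q = 9, giving min AVC = 272 - 54·9 + 3·9^2 = $29.
P = $8 lies below min AVC = $29; no output level covers variable cost.
Best response: produce nothing and absorb the $506 fixed cost.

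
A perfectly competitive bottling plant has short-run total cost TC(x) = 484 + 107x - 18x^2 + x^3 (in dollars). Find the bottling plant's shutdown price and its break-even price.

Shutdown price = $26; break-even price = $74

Shutdown price = min AVC. AVC = 107 - 18x + x^2, with vertex at x = 9 and minimum $26.
ATC = 484/x + 107 - 18x + x^2. Setting dATC/dx = −484/x^2 − 18 + 2x = 0 gives x = 11 (since 2·11^3 − 18·11^2 = 484).
min ATC = 484/11 + 107 − 18·11 + 11^2 = $74. That is the break-even price.
Between these two prices the firm operates at a loss; above $74 it earns a profit.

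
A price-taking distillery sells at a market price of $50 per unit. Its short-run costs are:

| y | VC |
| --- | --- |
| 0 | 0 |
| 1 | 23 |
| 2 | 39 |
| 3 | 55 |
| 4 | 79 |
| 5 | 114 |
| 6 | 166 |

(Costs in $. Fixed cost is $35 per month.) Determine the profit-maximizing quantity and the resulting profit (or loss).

Profit at each row (π = 50y − TC): y=0: -35; y=1: -8; y=2: 26; y=3: 60; y=4: 86; y=5: 101; y=6: 99.
Profit is maximized at y = 5. AVC there is 114/5 = $22.80 ≤ P, so producing beats shutting down (which would give -$35).

y = 5; profit = $101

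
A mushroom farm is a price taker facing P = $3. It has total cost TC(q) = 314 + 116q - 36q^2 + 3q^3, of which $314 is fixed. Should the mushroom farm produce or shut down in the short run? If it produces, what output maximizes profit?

Shut down

From TC, MC = TC'(q) = 116 - 72q + 9q^2 and AVC = VC/q = 116 - 36q + 3q^2.
AVC is minimized where dAVC/dq = -36 + 6q = 0, at q = 6; min AVC = 116 - 36·6 + 3·6^2 = $8.
With P < min AVC ($3 < $8), every unit sold adds to the loss.
Shutting down limits the loss to fixed cost, $314.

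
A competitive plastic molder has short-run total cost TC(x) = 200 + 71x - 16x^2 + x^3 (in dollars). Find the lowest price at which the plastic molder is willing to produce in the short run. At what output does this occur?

$7 per unit, at x = 8

Short-run supply begins at min AVC. From VC = 71x - 16x^2 + x^3, AVC = 71 - 16x + x^2.
dAVC/dx = -16 + 2x = 0 gives x = 8. min AVC = 71 - 16·8 + 8^2 = 7.
So the shutdown price is $7.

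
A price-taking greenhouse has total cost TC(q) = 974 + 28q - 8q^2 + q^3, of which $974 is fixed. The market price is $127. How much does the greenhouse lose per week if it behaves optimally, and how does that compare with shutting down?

AVC = 28 - 8q + q^2; min AVC = $12 at q = 4. Since P = $127 ≥ min AVC, the firm produces.
With MC = 28 - 16q + 3q^2, P = MC on the upward-sloping part at q* = 9.
TR = 127·9 = 1143. TC = 974 + 333 = 1307. Profit = 1143 − 1307 = -$164.
By producing, the firm covers all variable cost plus $810 of fixed cost; shutting down would lose the full $974.

Profit = -$164 at q = 9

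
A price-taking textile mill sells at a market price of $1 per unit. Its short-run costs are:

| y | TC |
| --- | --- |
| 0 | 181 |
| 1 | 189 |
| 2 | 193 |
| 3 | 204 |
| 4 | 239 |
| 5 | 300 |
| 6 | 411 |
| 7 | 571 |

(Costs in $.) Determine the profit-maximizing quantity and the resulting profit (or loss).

y = 0 (shut down); profit = -$181

Tabulate TR − TC: y=0: -181; y=1: -188; y=2: -191; y=3: -201; y=4: -235; y=5: -295; y=6: -405; y=7: -564.
Profit is highest at y = 0. Equivalently, the lowest AVC in the table is 12/2 ≈ $6 at y = 2, and P = $1 falls below it — price never covers variable cost, so the firm shuts down and loses only its fixed cost.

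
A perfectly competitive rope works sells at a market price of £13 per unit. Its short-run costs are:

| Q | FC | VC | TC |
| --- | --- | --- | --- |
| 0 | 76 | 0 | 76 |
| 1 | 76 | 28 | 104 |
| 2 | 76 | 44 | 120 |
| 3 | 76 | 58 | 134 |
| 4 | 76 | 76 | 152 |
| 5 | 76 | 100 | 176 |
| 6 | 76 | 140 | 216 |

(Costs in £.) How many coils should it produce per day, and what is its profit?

Profit at each row (π = 13Q − TC): Q=0: -76; Q=1: -91; Q=2: -94; Q=3: -95; Q=4: -100; Q=5: -111; Q=6: -138.
Profit is highest at Q = 0. Equivalently, the lowest AVC in the table is 76/4 ≈ £19 at Q = 4, and P = £13 falls below it — price never covers variable cost, so the firm shuts down and loses only its fixed cost.

Q = 0 (shut down); profit = -£76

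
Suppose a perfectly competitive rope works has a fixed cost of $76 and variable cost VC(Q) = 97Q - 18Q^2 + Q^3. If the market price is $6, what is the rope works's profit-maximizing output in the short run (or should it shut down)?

Shut down

From TC, MC = TC'(Q) = 97 - 36Q + 3Q^2 and AVC = VC/Q = 97 - 18Q + Q^2.
AVC is minimized where dAVC/dQ = -18 + 2Q = 0, at Q = 9; min AVC = 97 - 18·9 + 9^2 = $16.
Since P = $6 < min AVC = $16, price fails to cover variable cost at any output.
Best response: produce nothing and absorb the $76 fixed cost.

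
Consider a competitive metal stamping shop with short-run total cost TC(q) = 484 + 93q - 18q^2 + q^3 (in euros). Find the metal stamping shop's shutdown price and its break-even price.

Shutdown price = €12; break-even price = €60

AVC = 93 - 18q + q^2; minimized at q = 9, giving min AVC = €12. That is the shutdown price.
ATC = 484/q + 93 - 18q + q^2. Setting dATC/dq = −484/q^2 − 18 + 2q = 0 gives q = 11 (since 2·11^3 − 18·11^2 = 484).
min ATC = 484/11 + 93 − 18·11 + 11^2 = €60. That is the break-even price.
For €12 ≤ P < €60 the firm produces at a loss; below €12 it shuts down.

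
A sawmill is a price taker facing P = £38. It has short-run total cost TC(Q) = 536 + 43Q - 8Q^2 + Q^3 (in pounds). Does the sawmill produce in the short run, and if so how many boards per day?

Variable cost is VC = 43Q - 8Q^2 + Q^3, so AVC = VC/Q = 43 - 8Q + Q^2 and MC = dTC/dQ = 43 - 16Q + 3Q^2.
The AVC parabola has its vertex at Q = 8/2 = 4, where AVC = 43 - 8·4 + 4^2 = £27.
P = £38 exceeds min AVC = £27, so the firm stays open.
Solving P = MC: 5 - 16Q + 3Q^2 = 0 ⇒ Q = 1/3 or 5. On the upward-sloping branch, Q* = 5.
Check: AVC at Q = 5 is £28 ≤ P, so revenue covers variable cost.
Profit = P·Q − TC = 38·5 − 676 = -£486, a loss, but smaller than the £536 fixed cost the firm would lose by shutting down.

Produce at Q = 5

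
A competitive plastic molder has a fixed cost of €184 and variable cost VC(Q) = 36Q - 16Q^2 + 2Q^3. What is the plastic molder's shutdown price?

The firm shuts down when price falls below the minimum of average variable cost. AVC = VC/Q = 36 - 16Q + 2Q^2.
dAVC/dQ = -16 + 4Q = 0 gives Q = 4. min AVC = 36 - 16·4 + 2·4^2 = 4.
So the shutdown price is €4.

€4 per unit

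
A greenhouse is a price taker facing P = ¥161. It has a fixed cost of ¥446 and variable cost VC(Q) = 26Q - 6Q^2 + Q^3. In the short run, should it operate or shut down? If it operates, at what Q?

Variable cost is VC = 26Q - 6Q^2 + Q^3, so AVC = VC/Q = 26 - 6Q + Q^2 and MC = dTC/dQ = 26 - 12Q + 3Q^2.
AVC is minimized where dAVC/dQ = -6 + 2Q = 0, at Q = 3; min AVC = 26 - 6·3 + 3^2 = ¥17.
Because ¥161 ≥ ¥17, revenue can cover variable cost; the firm operates.
P = MC gives -135 - 12Q + 3Q^2 = 0, with roots -5 and 9. Take the larger (rising MC): Q* = 9.
Check: AVC at Q = 9 is ¥53 ≤ P, so revenue covers variable cost.
Profit = P·Q − TC = 161·9 − 923 = ¥526.

Produce at Q = 9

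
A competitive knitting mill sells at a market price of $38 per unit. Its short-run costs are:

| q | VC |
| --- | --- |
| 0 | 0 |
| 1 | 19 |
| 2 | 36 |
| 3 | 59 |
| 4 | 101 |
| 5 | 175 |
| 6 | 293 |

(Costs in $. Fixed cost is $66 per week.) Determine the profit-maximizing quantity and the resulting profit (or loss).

Profit at each row (π = 38q − TC): q=0: -66; q=1: -47; q=2: -26; q=3: -11; q=4: -15; q=5: -51; q=6: -131.
Profit is maximized at q = 3. AVC there is 59/3 = $19.67 ≤ P, so producing beats shutting down (which would give -$66).

q = 3; profit = -$11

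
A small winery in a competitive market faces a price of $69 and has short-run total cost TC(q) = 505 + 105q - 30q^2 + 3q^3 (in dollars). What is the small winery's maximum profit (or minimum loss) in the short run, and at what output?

AVC = 105 - 30q + 3q^2; min AVC = $30 at q = 5. Since P = $69 ≥ min AVC, the firm produces.
With MC = 105 - 60q + 9q^2, P = MC on the upward-sloping part at q* = 6.
TR = 69·6 = 414. TC = 505 + 198 = 703. Profit = 414 − 703 = -$289.
Shutting down would mean losing the fixed cost of $505, so operating at a loss of $289 is better by $216.

Profit = -$289 at q = 6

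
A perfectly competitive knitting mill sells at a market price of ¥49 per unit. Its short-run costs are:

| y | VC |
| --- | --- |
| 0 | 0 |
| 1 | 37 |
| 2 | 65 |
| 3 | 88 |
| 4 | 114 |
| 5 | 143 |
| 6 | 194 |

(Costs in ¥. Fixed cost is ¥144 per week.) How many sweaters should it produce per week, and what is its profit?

y = 5; profit = -¥42

Tabulate TR − TC: y=0: -144; y=1: -132; y=2: -111; y=3: -85; y=4: -62; y=5: -42; y=6: -44.
Profit is maximized at y = 5. AVC there is 143/5 = ¥28.60 ≤ P, so producing beats shutting down (which would give -¥144).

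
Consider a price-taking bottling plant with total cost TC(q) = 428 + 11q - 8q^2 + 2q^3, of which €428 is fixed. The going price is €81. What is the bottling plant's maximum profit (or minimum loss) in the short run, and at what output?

Profit = -€128 at q = 5

AVC = 11 - 8q + 2q^2 has its minimum €3 at q = 2; price €81 clears that bar, so the firm operates.
MC = 11 - 16q + 6q^2. Setting P = MC and taking the root on the rising branch gives q* = 5.
TR = 81·5 = 405. TC = 428 + 105 = 533. Profit = 405 − 533 = -€128.
By producing, the firm covers all variable cost plus €300 of fixed cost; shutting down would lose the full €428.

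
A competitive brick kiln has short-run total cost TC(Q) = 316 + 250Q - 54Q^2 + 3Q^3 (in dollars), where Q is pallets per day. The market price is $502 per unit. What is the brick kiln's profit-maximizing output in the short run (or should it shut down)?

From TC, MC = TC'(Q) = 250 - 108Q + 9Q^2 and AVC = VC/Q = 250 - 54Q + 3Q^2.
AVC hits its minimum where MC = AVC, at Q = 9, giving min AVC = 250 - 54·9 + 3·9^2 = $7.
Because $502 ≥ $7, revenue can cover variable cost; the firm operates.
P = MC gives -252 - 108Q + 9Q^2 = 0, with roots -2 and 14. Take the larger (rising MC): Q* = 14.
Check: AVC at Q = 14 is $82 ≤ P, so revenue covers variable cost.
Profit = P·Q − TC = 502·14 − 1464 = $5564.

Produce at Q = 14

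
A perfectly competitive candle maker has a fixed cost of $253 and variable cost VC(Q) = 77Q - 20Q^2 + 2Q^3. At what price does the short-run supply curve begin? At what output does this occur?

$27 per unit, at Q = 5

Short-run supply begins at min AVC. From VC = 77Q - 20Q^2 + 2Q^3, AVC = 77 - 20Q + 2Q^2.
dAVC/dQ = -20 + 4Q = 0 gives Q = 5. min AVC = 77 - 20·5 + 2·5^2 = 27.
The firm shuts down for any P below $27.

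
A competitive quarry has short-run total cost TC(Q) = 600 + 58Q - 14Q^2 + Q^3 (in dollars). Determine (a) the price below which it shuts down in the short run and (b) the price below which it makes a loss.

AVC = 58 - 14Q + Q^2; minimized at Q = 7, giving min AVC = $9. That is the shutdown price.
ATC = 600/Q + 58 - 14Q + Q^2. Setting dATC/dQ = −600/Q^2 − 14 + 2Q = 0 gives Q = 10 (since 2·10^3 − 14·10^2 = 600).
min ATC = 600/10 + 58 − 14·10 + 10^2 = $78. That is the break-even price.
For $9 ≤ P < $78 the firm produces at a loss; below $9 it shuts down.

Shutdown price = $9; break-even price = $78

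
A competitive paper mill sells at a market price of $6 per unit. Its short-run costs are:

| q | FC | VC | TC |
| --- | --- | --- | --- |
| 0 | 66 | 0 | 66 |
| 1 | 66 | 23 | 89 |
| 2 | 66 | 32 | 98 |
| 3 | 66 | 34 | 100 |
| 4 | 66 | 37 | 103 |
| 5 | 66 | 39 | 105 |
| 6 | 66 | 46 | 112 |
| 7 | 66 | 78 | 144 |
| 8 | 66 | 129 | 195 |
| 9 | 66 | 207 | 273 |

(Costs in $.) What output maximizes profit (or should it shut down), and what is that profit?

q = 0 (shut down); profit = -$66

Tabulate TR − TC: q=0: -66; q=1: -83; q=2: -86; q=3: -82; q=4: -79; q=5: -75; q=6: -76; q=7: -102; q=8: -147; q=9: -219.
Profit is highest at q = 0. Equivalently, the lowest AVC in the table is 46/6 ≈ $7.67 at q = 6, and P = $6 falls below it — price never covers variable cost, so the firm shuts down and loses only its fixed cost.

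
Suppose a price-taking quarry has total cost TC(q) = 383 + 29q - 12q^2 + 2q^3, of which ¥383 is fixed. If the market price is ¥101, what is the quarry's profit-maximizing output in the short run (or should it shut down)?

Produce at q = 6

Variable cost is VC = 29q - 12q^2 + 2q^3, so AVC = VC/q = 29 - 12q + 2q^2 and MC = dTC/dq = 29 - 24q + 6q^2.
AVC is minimized where dAVC/dq = -12 + 4q = 0, at q = 3; min AVC = 29 - 12·3 + 2·3^2 = ¥11.
P = ¥101 exceeds min AVC = ¥11, so the firm stays open.
Set P = MC: 101 = 29 - 24q + 6q^2 → -72 - 24q + 6q^2 = 0. The roots are q = -2 and q = 6; the profit-maximizing output is on the rising part of MC, so q* = 6.
Check: AVC at q = 6 is ¥29 ≤ P, so revenue covers variable cost.
Profit = P·q − TC = 101·6 − 557 = ¥49.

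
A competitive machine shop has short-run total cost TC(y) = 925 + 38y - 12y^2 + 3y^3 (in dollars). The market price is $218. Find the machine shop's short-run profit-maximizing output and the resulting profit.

AVC = 38 - 12y + 3y^2; min AVC = $26 at y = 2. Since P = $218 ≥ min AVC, the firm produces.
With MC = 38 - 24y + 9y^2, P = MC on the upward-sloping part at y* = 6.
TR = 218·6 = 1308. TC = 925 + 444 = 1369. Profit = 1308 − 1369 = -$61.
That loss of $61 beats the $925 the firm would lose by shutting down; producing recovers $864 of fixed cost.

Profit = -$61 at y = 6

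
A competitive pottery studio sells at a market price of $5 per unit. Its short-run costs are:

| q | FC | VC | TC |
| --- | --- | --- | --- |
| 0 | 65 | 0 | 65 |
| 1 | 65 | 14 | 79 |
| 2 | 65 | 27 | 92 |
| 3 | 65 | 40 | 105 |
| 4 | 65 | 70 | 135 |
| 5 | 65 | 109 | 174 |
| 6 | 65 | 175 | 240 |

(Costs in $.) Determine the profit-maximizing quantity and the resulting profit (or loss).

q = 0 (shut down); profit = -$65

Profit at each row (π = 5q − TC): q=0: -65; q=1: -74; q=2: -82; q=3: -90; q=4: -115; q=5: -149; q=6: -210.
Profit is highest at q = 0. Equivalently, the lowest AVC in the table is 40/3 ≈ $13.33 at q = 3, and P = $5 falls below it — price never covers variable cost, so the firm shuts down and loses only its fixed cost.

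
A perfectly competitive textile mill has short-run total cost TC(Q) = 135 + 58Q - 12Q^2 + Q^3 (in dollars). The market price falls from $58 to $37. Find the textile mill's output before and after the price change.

Output falls from 8 to 7

MC = 58 - 24Q + 3Q^2; the shutdown threshold is min AVC = $22 (at Q = 6).
With P = $58 above the shutdown price, P = MC gives Q = 8.
At P = $37 ≥ min AVC, set P = MC: Q = 7. The firm stays open but cuts output.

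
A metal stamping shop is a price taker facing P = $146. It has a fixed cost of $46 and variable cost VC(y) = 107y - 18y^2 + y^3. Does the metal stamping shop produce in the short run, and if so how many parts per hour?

Produce at y = 13

Variable cost is VC = 107y - 18y^2 + y^3, so AVC = VC/y = 107 - 18y + y^2 and MC = dTC/dy = 107 - 36y + 3y^2.
AVC hits its minimum where MC = AVC, at y = 9, giving min AVC = 107 - 18·9 + 9^2 = $26.
Since P = $146 ≥ min AVC = $26, price covers variable cost and the firm should produce.
Set P = MC: 146 = 107 - 36y + 3y^2 → -39 - 36y + 3y^2 = 0. The roots are y = -1 and y = 13; the profit-maximizing output is on the rising part of MC, so y* = 13.
Check: AVC at y = 13 is $42 ≤ P, so revenue covers variable cost.
Profit = P·y − TC = 146·13 − 592 = $1306.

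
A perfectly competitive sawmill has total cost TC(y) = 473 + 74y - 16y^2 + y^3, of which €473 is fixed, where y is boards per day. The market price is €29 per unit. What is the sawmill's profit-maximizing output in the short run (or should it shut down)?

Produce at y = 9

Strip out fixed cost: VC = 74y - 16y^2 + y^3. Then AVC = 74 - 16y + y^2 and MC = 74 - 32y + 3y^2.
The AVC parabola has its vertex at y = 16/2 = 8, where AVC = 74 - 16·8 + 8^2 = €10.
P = €29 exceeds min AVC = €10, so the firm stays open.
Set P = MC: 29 = 74 - 32y + 3y^2 → 45 - 32y + 3y^2 = 0. The roots are y = 5/3 and y = 9; the profit-maximizing output is on the rising part of MC, so y* = 9.
Check: AVC at y = 9 is €11 ≤ P, so revenue covers variable cost.
Profit = P·y − TC = 29·9 − 572 = -€311, a loss, but smaller than the €473 fixed cost the firm would lose by shutting down.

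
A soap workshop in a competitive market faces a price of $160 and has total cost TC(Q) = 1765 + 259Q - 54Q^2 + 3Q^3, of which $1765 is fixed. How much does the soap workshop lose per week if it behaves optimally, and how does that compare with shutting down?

Profit = -$313 at Q = 11

AVC = 259 - 54Q + 3Q^2; min AVC = $16 at Q = 9. Since P = $160 ≥ min AVC, the firm produces.
With MC = 259 - 108Q + 9Q^2, P = MC on the upward-sloping part at Q* = 11.
TR = 160·11 = 1760. TC = 1765 + 308 = 2073. Profit = 1760 − 2073 = -$313.
By producing, the firm covers all variable cost plus $1452 of fixed cost; shutting down would lose the full $1765.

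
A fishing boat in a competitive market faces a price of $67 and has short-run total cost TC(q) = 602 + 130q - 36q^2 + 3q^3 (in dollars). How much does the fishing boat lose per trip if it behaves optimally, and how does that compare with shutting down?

Profit = -$308 at q = 7

AVC = 130 - 36q + 3q^2; min AVC = $22 at q = 6. Since P = $67 ≥ min AVC, the firm produces.
MC = 130 - 72q + 9q^2. Setting P = MC and taking the root on the rising branch gives q* = 7.
TR = 67·7 = 469. TC = 602 + 175 = 777. Profit = 469 − 777 = -$308.
That loss of $308 beats the $602 the firm would lose by shutting down; producing recovers $294 of fixed cost.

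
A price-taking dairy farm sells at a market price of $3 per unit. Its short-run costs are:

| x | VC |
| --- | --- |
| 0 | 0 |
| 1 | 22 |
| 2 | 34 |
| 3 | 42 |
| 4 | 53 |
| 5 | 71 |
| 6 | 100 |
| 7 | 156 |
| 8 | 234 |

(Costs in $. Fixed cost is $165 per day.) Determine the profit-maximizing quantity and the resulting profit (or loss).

Compute π = P·x − TC at each output: x=0: -165; x=1: -184; x=2: -193; x=3: -198; x=4: -206; x=5: -221; x=6: -247; x=7: -300; x=8: -375.
Profit is highest at x = 0. Equivalently, the lowest AVC in the table is 53/4 ≈ $13.25 at x = 4, and P = $3 falls below it — price never covers variable cost, so the firm shuts down and loses only its fixed cost.

x = 0 (shut down); profit = -$165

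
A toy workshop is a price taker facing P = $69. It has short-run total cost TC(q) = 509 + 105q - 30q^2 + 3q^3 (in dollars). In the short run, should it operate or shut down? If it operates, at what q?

Produce at q = 6

From TC, MC = TC'(q) = 105 - 60q + 9q^2 and AVC = VC/q = 105 - 30q + 3q^2.
AVC is minimized where dAVC/dq = -30 + 6q = 0, at q = 5; min AVC = 105 - 30·5 + 3·5^2 = $30.
Because $69 ≥ $30, revenue can cover variable cost; the firm operates.
Set P = MC: 69 = 105 - 60q + 9q^2 → 36 - 60q + 9q^2 = 0. The roots are q = 2/3 and q = 6; the profit-maximizing output is on the rising part of MC, so q* = 6.
Check: AVC at q = 6 is $33 ≤ P, so revenue covers variable cost.
Profit = P·q − TC = 69·6 − 707 = -$293, a loss, but smaller than the $509 fixed cost the firm would lose by shutting down.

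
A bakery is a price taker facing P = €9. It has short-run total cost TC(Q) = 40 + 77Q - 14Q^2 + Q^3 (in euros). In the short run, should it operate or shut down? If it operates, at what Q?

From TC, MC = TC'(Q) = 77 - 28Q + 3Q^2 and AVC = VC/Q = 77 - 14Q + Q^2.
The AVC parabola has its vertex at Q = 14/2 = 7, where AVC = 77 - 14·7 + 7^2 = €28.
Since P = €9 < min AVC = €28, price fails to cover variable cost at any output.
Best response: produce nothing and absorb the €40 fixed cost.

Shut down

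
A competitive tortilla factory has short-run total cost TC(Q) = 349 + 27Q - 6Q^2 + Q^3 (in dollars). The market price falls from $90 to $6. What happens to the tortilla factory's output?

MC = 27 - 12Q + 3Q^2; the shutdown threshold is min AVC = $18 (at Q = 3).
At P = $90 ≥ min AVC, set P = MC on the rising branch: Q = 7.
At P = $6 < min AVC = $18, price no longer covers variable cost at any output, so the firm shuts down: Q = 0.

Output falls from 7 to 0 (the firm shuts down)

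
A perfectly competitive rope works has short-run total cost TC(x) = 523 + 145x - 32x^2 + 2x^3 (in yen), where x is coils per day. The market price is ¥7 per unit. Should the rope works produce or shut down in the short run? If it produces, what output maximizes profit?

Strip out fixed cost: VC = 145x - 32x^2 + 2x^3. Then AVC = 145 - 32x + 2x^2 and MC = 145 - 64x + 6x^2.
The AVC parabola has its vertex at x = 32/4 = 8, where AVC = 145 - 32·8 + 2·8^2 = ¥17.
P = ¥7 lies below min AVC = ¥17; no output level covers variable cost.
Best response: produce nothing and absorb the ¥523 fixed cost.

Shut down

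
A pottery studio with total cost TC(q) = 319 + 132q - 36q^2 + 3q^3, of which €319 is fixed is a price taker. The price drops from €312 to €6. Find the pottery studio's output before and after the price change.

MC = 132 - 72q + 9q^2; the shutdown threshold is min AVC = €24 (at q = 6).
With P = €312 above the shutdown price, P = MC gives q = 10.
At P = €6 < min AVC = €24, price no longer covers variable cost at any output, so the firm shuts down: q = 0.

Output falls from 10 to 0 (the firm shuts down)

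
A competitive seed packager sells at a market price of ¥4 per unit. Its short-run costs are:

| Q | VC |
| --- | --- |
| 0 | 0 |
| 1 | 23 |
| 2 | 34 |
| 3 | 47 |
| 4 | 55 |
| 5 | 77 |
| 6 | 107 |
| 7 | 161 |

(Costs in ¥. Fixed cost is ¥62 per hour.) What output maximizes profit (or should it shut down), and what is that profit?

Q = 0 (shut down); profit = -¥62

Tabulate TR − TC: Q=0: -62; Q=1: -81; Q=2: -88; Q=3: -97; Q=4: -101; Q=5: -119; Q=6: -145; Q=7: -195.
Profit is highest at Q = 0. Equivalently, the lowest AVC in the table is 55/4 ≈ ¥13.75 at Q = 4, and P = ¥4 falls below it — price never covers variable cost, so the firm shuts down and loses only its fixed cost.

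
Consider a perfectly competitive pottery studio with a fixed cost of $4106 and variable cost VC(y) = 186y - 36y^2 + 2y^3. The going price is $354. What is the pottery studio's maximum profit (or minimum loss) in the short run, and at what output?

AVC = 186 - 36y + 2y^2 has its minimum $24 at y = 9; price $354 clears that bar, so the firm operates.
MC = 186 - 72y + 6y^2. Setting P = MC and taking the root on the rising branch gives y* = 14.
TR = 354·14 = 4956. TC = 4106 + 1036 = 5142. Profit = 4956 − 5142 = -$186.
Shutting down would mean losing the fixed cost of $4106, so operating at a loss of $186 is better by $3920.

Profit = -$186 at y = 14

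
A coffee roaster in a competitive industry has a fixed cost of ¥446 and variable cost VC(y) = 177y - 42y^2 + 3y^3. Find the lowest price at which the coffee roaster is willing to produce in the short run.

Short-run supply begins at min AVC. From VC = 177y - 42y^2 + 3y^3, AVC = 177 - 42y + 3y^2.
At the minimum of AVC, MC = AVC. MC = 177 - 84y + 9y^2; setting MC = AVC gives 6y^2 - 42y = 0, so y = 7. min AVC = 30.
So the shutdown price is ¥30.

¥30 per unit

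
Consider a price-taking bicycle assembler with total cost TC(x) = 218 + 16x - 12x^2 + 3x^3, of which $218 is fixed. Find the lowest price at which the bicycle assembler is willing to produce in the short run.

$4 per unit

Short-run supply begins at min AVC. From VC = 16x - 12x^2 + 3x^3, AVC = 16 - 12x + 3x^2.
dAVC/dx = -12 + 6x = 0 gives x = 2. min AVC = 16 - 12·2 + 3·2^2 = 4.
For P < $4 the firm produces nothing.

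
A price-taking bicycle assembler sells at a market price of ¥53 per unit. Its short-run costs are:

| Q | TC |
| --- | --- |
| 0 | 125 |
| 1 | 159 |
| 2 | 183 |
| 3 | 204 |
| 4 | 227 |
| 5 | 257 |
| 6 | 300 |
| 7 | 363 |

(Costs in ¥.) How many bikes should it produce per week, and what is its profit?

Tabulate TR − TC: Q=0: -125; Q=1: -106; Q=2: -77; Q=3: -45; Q=4: -15; Q=5: 8; Q=6: 18; Q=7: 8.
Profit is maximized at Q = 6. AVC there is 175/6 = ¥29.17 ≤ P, so producing beats shutting down (which would give -¥125).

Q = 6; profit = ¥18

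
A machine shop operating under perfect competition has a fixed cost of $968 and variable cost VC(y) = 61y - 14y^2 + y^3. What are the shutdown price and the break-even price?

Shutdown price = $12; break-even price = $116

Shutdown price = min AVC. AVC = 61 - 14y + y^2, with vertex at y = 7 and minimum $12.
ATC = 968/y + 61 - 14y + y^2. Setting dATC/dy = −968/y^2 − 14 + 2y = 0 gives y = 11 (since 2·11^3 − 14·11^2 = 968).
min ATC = 968/11 + 61 − 14·11 + 11^2 = $116. That is the break-even price.
For $12 ≤ P < $116 the firm produces at a loss; below $12 it shuts down.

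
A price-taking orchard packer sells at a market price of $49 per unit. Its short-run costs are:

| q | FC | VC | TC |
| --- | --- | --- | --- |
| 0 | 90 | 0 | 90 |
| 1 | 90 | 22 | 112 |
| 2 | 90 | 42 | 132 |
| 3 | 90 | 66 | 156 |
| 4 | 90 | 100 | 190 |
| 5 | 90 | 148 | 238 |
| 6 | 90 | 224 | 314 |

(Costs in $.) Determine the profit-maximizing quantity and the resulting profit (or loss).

Compute π = P·q − TC at each output: q=0: -90; q=1: -63; q=2: -34; q=3: -9; q=4: 6; q=5: 7; q=6: -20.
Profit is maximized at q = 5. AVC there is 148/5 = $29.60 ≤ P, so producing beats shutting down (which would give -$90).

q = 5; profit = $7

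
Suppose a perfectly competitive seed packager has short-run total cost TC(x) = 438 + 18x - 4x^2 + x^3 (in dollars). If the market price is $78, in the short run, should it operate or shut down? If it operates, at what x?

Variable cost is VC = 18x - 4x^2 + x^3, so AVC = VC/x = 18 - 4x + x^2 and MC = dTC/dx = 18 - 8x + 3x^2.
The AVC parabola has its vertex at x = 4/2 = 2, where AVC = 18 - 4·2 + 2^2 = $14.
Because $78 ≥ $14, revenue can cover variable cost; the firm operates.
P = MC gives -60 - 8x + 3x^2 = 0, with roots -10/3 and 6. Take the larger (rising MC): x* = 6.
Check: AVC at x = 6 is $30 ≤ P, so revenue covers variable cost.
Profit = P·x − TC = 78·6 − 618 = -$150, a loss, but smaller than the $438 fixed cost the firm would lose by shutting down.

Produce at x = 6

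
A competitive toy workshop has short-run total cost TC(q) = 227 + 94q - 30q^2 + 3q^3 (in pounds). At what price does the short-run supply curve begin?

The shutdown price is the minimum of AVC. VC = 94q - 30q^2 + 3q^3, so AVC = 94 - 30q + 3q^2.
dAVC/dq = -30 + 6q = 0 gives q = 5. min AVC = 94 - 30·5 + 3·5^2 = 19.
So the shutdown price is £19.

£19 per unit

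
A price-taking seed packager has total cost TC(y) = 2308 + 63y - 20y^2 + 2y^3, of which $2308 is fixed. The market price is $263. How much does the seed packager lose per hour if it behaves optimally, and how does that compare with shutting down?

AVC = 63 - 20y + 2y^2; min AVC = $13 at y = 5. Since P = $263 ≥ min AVC, the firm produces.
With MC = 63 - 40y + 6y^2, P = MC on the upward-sloping part at y* = 10.
TR = 263·10 = 2630. TC = 2308 + 630 = 2938. Profit = 2630 − 2938 = -$308.
Shutting down would mean losing the fixed cost of $2308, so operating at a loss of $308 is better by $2000.

Profit = -$308 at y = 10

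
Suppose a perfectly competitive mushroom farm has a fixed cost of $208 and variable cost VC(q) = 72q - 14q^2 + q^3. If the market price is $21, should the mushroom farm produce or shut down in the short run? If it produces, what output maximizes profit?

Shut down

Variable cost is VC = 72q - 14q^2 + q^3, so AVC = VC/q = 72 - 14q + q^2 and MC = dTC/dq = 72 - 28q + 3q^2.
AVC hits its minimum where MC = AVC, at q = 7, giving min AVC = 72 - 14·7 + 7^2 = $23.
P = $21 lies below min AVC = $23; no output level covers variable cost.
The firm minimizes its loss by shutting down and losing only its fixed cost of $208.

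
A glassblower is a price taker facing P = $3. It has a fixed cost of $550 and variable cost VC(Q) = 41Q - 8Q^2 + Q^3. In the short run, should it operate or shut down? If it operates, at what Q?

Shut down

Strip out fixed cost: VC = 41Q - 8Q^2 + Q^3. Then AVC = 41 - 8Q + Q^2 and MC = 41 - 16Q + 3Q^2.
The AVC parabola has its vertex at Q = 8/2 = 4, where AVC = 41 - 8·4 + 4^2 = $25.
P = $3 lies below min AVC = $25; no output level covers variable cost.
Best response: produce nothing and absorb the $550 fixed cost.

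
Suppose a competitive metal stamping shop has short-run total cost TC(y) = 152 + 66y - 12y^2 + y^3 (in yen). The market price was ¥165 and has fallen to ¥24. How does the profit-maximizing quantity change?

MC = 66 - 24y + 3y^2; the shutdown threshold is min AVC = ¥30 (at y = 6).
At P = ¥165 ≥ min AVC, set P = MC on the rising branch: y = 11.
At P = ¥24 < min AVC = ¥30, price no longer covers variable cost at any output, so the firm shuts down: y = 0.

Output falls from 11 to 0 (the firm shuts down)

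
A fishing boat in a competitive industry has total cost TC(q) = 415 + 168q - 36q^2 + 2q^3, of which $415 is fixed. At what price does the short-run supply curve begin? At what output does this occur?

The shutdown price is the minimum of AVC. VC = 168q - 36q^2 + 2q^3, so AVC = 168 - 36q + 2q^2.
dAVC/dq = -36 + 4q = 0 gives q = 9. min AVC = 168 - 36·9 + 2·9^2 = 6.
The firm shuts down for any P below $6.

$6 per unit, at q = 9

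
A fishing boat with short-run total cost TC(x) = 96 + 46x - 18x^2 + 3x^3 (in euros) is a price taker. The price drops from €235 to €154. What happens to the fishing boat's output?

AVC = 46 - 18x + 3x^2, minimized at x = 3 where min AVC = €19. MC = 46 - 36x + 9x^2.
At P = €235 ≥ min AVC, set P = MC on the rising branch: x = 7.
At P = €154 ≥ min AVC, set P = MC: x = 6. The firm stays open but cuts output.

Output falls from 7 to 6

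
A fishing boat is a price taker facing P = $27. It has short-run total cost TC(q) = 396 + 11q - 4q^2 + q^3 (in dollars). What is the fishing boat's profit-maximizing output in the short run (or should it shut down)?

Produce at q = 4

Variable cost is VC = 11q - 4q^2 + q^3, so AVC = VC/q = 11 - 4q + q^2 and MC = dTC/dq = 11 - 8q + 3q^2.
The AVC parabola has its vertex at q = 4/2 = 2, where AVC = 11 - 4·2 + 2^2 = $7.
Since P = $27 ≥ min AVC = $7, price covers variable cost and the firm should produce.
Set P = MC: 27 = 11 - 8q + 3q^2 → -16 - 8q + 3q^2 = 0. The roots are q = -4/3 and q = 4; the profit-maximizing output is on the rising part of MC, so q* = 4.
Check: AVC at q = 4 is $11 ≤ P, so revenue covers variable cost.
Profit = P·q − TC = 27·4 − 440 = -$332, a loss, but smaller than the $396 fixed cost the firm would lose by shutting down.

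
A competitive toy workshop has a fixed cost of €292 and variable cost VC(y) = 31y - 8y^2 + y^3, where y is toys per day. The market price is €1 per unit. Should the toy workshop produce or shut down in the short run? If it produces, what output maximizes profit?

Shut down

Strip out fixed cost: VC = 31y - 8y^2 + y^3. Then AVC = 31 - 8y + y^2 and MC = 31 - 16y + 3y^2.
The AVC parabola has its vertex at y = 8/2 = 4, where AVC = 31 - 8·4 + 4^2 = €15.
Since P = €1 < min AVC = €15, price fails to cover variable cost at any output.
The firm minimizes its loss by shutting down and losing only its fixed cost of €292.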